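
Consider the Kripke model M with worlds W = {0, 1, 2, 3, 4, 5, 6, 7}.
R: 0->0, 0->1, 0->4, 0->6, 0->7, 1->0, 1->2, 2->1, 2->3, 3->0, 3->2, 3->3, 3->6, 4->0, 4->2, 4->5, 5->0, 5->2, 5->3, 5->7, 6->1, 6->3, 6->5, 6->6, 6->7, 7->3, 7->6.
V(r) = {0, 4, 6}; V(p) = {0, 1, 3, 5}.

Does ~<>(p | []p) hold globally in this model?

Let φ = ~<>(p | []p). Evaluate φ at each world:
  0 (successors {0, 1, 4, 6, 7}): φ is false.
  1 (successors {0, 2}): φ is false.
  2 (successors {1, 3}): φ is false.
  3 (successors {0, 2, 3, 6}): φ is false.
  4 (successors {0, 2, 5}): φ is false.
  5 (successors {0, 2, 3, 7}): φ is false.
  6 (successors {1, 3, 5, 6, 7}): φ is false.
  7 (successors {3, 6}): φ is false.
Detail at 0 (counterexample):
  At 0: <>(p | []p) is true, so ~<>(p | []p) is false.
    At 0: <>(p | []p) requires p | []p at some successor in {0, 1, 4, 6, 7}.
      p | []p holds at 0, so <>(p | []p) is true at 0.

No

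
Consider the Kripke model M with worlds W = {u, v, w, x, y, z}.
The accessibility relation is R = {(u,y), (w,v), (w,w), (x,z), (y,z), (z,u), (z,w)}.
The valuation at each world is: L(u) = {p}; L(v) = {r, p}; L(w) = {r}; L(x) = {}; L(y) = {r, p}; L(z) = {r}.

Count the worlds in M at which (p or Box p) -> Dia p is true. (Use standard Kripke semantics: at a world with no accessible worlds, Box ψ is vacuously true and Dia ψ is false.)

4

Let φ = (p or Box p) -> Dia p. Evaluate φ at each world:
  u (successors {y}): φ is true.
  v (successors ∅): φ is false.
  w (successors {v, w}): φ is true.
  x (successors {z}): φ is true.
  y (successors {z}): φ is false.
  z (successors {u, w}): φ is true.
For instance, at y:
  At y: p or Box p is true, Dia p is false, so (p or Box p) -> Dia p is false.
    At y: p is true, Box p is false, so p or Box p is true.
      At y: Box p requires p at every successor {z}.
        p fails at z, so Box p is false at y.
    At y: Dia p requires p at some successor in {z}.
      At z: p is false.
    So Dia p is false at y.
Satisfying worlds: {u, w, x, z}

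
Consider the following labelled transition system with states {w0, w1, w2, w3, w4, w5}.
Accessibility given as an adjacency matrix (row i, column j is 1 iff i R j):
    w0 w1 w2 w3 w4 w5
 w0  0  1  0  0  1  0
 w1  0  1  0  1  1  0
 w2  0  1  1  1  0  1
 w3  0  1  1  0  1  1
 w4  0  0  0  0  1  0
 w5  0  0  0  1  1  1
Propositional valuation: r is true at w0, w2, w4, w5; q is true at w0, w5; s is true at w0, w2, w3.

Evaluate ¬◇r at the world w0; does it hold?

Recall that ◇ψ holds at a world iff ψ holds at some accessible world.
At w0: ◇r is true, so ¬◇r is false.
  At w0: ◇r requires r at some successor in {w1, w4}.
    r holds at w4, so ◇r is true at w0.

No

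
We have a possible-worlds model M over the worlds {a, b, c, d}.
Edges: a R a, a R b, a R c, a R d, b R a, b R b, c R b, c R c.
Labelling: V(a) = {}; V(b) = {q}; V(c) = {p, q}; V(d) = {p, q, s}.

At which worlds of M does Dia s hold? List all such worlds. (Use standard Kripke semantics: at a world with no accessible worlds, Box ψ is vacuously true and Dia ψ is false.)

a

Recall that Dia ψ holds at a world iff ψ holds at some accessible world.
Let φ = Dia s. Evaluate φ at each world:
  a (successors {a, b, c, d}): φ is true.
  b (successors {a, b}): φ is false.
  c (successors {b, c}): φ is false.
  d (successors ∅): φ is false.
For instance, at a:
  At a: Dia s requires s at some successor in {a, b, c, d}.
    s holds at d, so Dia s is true at a.
Satisfying worlds: {a}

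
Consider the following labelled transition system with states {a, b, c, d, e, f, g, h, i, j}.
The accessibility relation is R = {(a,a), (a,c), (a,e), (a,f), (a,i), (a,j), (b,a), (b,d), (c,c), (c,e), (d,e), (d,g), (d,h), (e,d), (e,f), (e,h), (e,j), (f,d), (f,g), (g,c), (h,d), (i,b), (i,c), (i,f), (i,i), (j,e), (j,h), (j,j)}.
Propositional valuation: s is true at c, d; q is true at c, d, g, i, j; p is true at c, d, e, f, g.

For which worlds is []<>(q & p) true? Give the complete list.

Let φ = []<>(q & p). Evaluate φ at each world:
  a (successors {a, c, e, f, i, j}): φ is false.
  b (successors {a, d}): φ is true.
  c (successors {c, e}): φ is true.
  d (successors {e, g, h}): φ is true.
  e (successors {d, f, h, j}): φ is false.
  f (successors {d, g}): φ is true.
  g (successors {c}): φ is true.
  h (successors {d}): φ is true.
  i (successors {b, c, f, i}): φ is true.
  j (successors {e, h, j}): φ is false.
For instance, at e:
  At e: []<>(q & p) requires <>(q & p) at every successor {d, f, h, j}.
    <>(q & p) fails at j, so []<>(q & p) is false at e.
      At j: <>(q & p) requires q & p at some successor in {e, h, j}.
        At e: q & p is false.
        At h: q & p is false.
        At j: q & p is false.
      So <>(q & p) is false at j.
Satisfying worlds: {b, c, d, f, g, h, i}

b, c, d, f, g, h, i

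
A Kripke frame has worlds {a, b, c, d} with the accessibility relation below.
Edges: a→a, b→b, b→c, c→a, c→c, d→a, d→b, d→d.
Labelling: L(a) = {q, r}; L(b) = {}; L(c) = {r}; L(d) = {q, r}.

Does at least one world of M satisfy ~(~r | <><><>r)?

No

Let φ = ~(~r | <><><>r). Evaluate φ at each world:
  a (successors {a}): φ is false.
  b (successors {b, c}): φ is false.
  c (successors {a, c}): φ is false.
  d (successors {a, b, d}): φ is false.
For instance, at a:
  At a: ~r | <><><>r is true, so ~(~r | <><><>r) is false.
    At a: ~r is false, <><><>r is true, so ~r | <><><>r is true.
      At a: <><><>r requires <><>r at some successor in {a}.
        <><>r holds at a, so <><><>r is true at a.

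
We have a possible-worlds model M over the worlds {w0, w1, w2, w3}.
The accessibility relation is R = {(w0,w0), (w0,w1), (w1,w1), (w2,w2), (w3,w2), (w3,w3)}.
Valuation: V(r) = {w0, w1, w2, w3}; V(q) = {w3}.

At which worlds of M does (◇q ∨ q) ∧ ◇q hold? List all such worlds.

w3

Let φ = (◇q ∨ q) ∧ ◇q. Evaluate φ at each world:
  w0 (successors {w0, w1}): φ is false.
  w1 (successors {w1}): φ is false.
  w2 (successors {w2}): φ is false.
  w3 (successors {w2, w3}): φ is true.
For instance, at w1:
  At w1: ◇q ∨ q is false, ◇q is false, so (◇q ∨ q) ∧ ◇q is false.
    At w1: ◇q is false, q is false, so ◇q ∨ q is false.
      At w1: ◇q requires q at some successor in {w1}.
        At w1: q is false.
      So ◇q is false at w1.
    At w1: ◇q requires q at some successor in {w1}.
      At w1: q is false.
    So ◇q is false at w1.
Satisfying worlds: {w3}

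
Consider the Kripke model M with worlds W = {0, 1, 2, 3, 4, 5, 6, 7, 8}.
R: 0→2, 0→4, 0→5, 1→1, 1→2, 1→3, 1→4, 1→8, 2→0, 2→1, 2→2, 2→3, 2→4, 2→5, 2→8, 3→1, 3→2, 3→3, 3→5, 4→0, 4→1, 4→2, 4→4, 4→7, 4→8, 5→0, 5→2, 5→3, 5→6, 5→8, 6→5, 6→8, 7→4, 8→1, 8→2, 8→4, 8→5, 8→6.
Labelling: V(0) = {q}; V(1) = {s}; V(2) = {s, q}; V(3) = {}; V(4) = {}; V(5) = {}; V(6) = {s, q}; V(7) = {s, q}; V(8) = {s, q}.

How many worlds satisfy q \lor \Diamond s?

Let φ = q \lor \Diamond s. Evaluate φ at each world:
  0 (successors {2, 4, 5}): φ is true.
  1 (successors {1, 2, 3, 4, 8}): φ is true.
  2 (successors {0, 1, 2, 3, 4, 5, 8}): φ is true.
  3 (successors {1, 2, 3, 5}): φ is true.
  4 (successors {0, 1, 2, 4, 7, 8}): φ is true.
  5 (successors {0, 2, 3, 6, 8}): φ is true.
  6 (successors {5, 8}): φ is true.
  7 (successors {4}): φ is true.
  8 (successors {1, 2, 4, 5, 6}): φ is true.
For instance, at 0:
  At 0: q is true, \Diamond s is true, so q \lor \Diamond s is true.
    At 0: \Diamond s requires s at some successor in {2, 4, 5}.
      s holds at 2, so \Diamond s is true at 0.
Satisfying worlds: {0, 1, 2, 3, 4, 5, 6, 7, 8}

9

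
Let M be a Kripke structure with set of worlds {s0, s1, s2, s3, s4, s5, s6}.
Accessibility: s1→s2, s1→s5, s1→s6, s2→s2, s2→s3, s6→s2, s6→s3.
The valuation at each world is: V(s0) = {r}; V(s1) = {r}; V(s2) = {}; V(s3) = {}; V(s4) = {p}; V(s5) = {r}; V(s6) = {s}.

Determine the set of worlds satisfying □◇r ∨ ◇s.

Let φ = □◇r ∨ ◇s. Evaluate φ at each world:
  s0 (successors ∅): φ is true.
  s1 (successors {s2, s5, s6}): φ is true.
  s2 (successors {s2, s3}): φ is false.
  s3 (successors ∅): φ is true.
  s4 (successors ∅): φ is true.
  s5 (successors ∅): φ is true.
  s6 (successors {s2, s3}): φ is false.
For instance, at s6:
  At s6: □◇r is false, ◇s is false, so □◇r ∨ ◇s is false.
    At s6: □◇r requires ◇r at every successor {s2, s3}.
      ◇r fails at s2, so □◇r is false at s6.
    At s6: ◇s requires s at some successor in {s2, s3}.
      At s2: s is false.
      At s3: s is false.
    So ◇s is false at s6.
Satisfying worlds: {s0, s1, s3, s4, s5}

s0, s1, s3, s4, s5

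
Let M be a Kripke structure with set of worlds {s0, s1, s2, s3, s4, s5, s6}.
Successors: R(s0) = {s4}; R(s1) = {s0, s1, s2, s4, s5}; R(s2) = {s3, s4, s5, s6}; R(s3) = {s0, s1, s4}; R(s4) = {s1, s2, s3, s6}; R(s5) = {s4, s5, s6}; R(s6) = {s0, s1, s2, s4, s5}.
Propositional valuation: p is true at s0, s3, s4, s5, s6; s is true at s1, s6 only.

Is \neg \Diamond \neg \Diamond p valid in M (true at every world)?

Yes

Let φ = \neg \Diamond \neg \Diamond p. Evaluate φ at each world:
  s0 (successors {s4}): φ is true.
  s1 (successors {s0, s1, s2, s4, s5}): φ is true.
  s2 (successors {s3, s4, s5, s6}): φ is true.
  s3 (successors {s0, s1, s4}): φ is true.
  s4 (successors {s1, s2, s3, s6}): φ is true.
  s5 (successors {s4, s5, s6}): φ is true.
  s6 (successors {s0, s1, s2, s4, s5}): φ is true.
For instance, at s1:
  At s1: \Diamond \neg \Diamond p is false, so \neg \Diamond \neg \Diamond p is true.
    At s1: \Diamond \neg \Diamond p requires \neg \Diamond p at some successor in {s0, s1, s2, s4, s5}.
      At s0: \neg \Diamond p is false.
      At s1: \neg \Diamond p is false.
      At s2: \neg \Diamond p is false.
      At s4: \neg \Diamond p is false.
      At s5: \neg \Diamond p is false.
    So \Diamond \neg \Diamond p is false at s1.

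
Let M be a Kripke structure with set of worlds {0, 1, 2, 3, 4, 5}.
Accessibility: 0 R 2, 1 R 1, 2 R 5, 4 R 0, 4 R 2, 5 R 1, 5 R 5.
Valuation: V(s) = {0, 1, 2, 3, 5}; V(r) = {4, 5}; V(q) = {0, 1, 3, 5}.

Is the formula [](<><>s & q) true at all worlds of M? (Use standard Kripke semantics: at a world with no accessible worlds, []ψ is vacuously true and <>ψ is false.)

Let φ = [](<><>s & q). Evaluate φ at each world:
  0 (successors {2}): φ is false.
  1 (successors {1}): φ is true.
  2 (successors {5}): φ is true.
  3 (successors ∅): φ is true.
  4 (successors {0, 2}): φ is false.
  5 (successors {1, 5}): φ is true.
Detail at 0 (counterexample):
  At 0: [](<><>s & q) requires <><>s & q at every successor {2}.
    <><>s & q fails at 2, so [](<><>s & q) is false at 0.
      At 2: <><>s is true, q is false, so <><>s & q is false.

No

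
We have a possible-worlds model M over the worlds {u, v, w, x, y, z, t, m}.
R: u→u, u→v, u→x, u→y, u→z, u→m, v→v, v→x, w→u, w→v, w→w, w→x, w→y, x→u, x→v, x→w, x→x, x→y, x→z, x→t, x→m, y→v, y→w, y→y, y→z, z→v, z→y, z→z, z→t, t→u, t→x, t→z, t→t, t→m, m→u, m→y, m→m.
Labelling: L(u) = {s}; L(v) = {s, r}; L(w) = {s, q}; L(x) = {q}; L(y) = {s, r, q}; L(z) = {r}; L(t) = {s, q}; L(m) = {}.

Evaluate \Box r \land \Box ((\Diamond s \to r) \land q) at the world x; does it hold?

No

Recall that \Box ψ holds at a world iff ψ holds at every accessible world, and \Diamond ψ holds iff ψ holds at some accessible world.
At x: \Box r is false, \Box ((\Diamond s \to r) \land q) is false, so \Box r \land \Box ((\Diamond s \to r) \land q) is false.
  At x: \Box r requires r at every successor {u, v, w, x, y, z, t, m}.
    r fails at u, so \Box r is false at x.
  At x: \Box ((\Diamond s \to r) \land q) requires (\Diamond s \to r) \land q at every successor {u, v, w, x, y, z, t, m}.
    (\Diamond s \to r) \land q fails at u, so \Box ((\Diamond s \to r) \land q) is false at x.
      At u: \Diamond s \to r is false, q is false, so (\Diamond s \to r) \land q is false.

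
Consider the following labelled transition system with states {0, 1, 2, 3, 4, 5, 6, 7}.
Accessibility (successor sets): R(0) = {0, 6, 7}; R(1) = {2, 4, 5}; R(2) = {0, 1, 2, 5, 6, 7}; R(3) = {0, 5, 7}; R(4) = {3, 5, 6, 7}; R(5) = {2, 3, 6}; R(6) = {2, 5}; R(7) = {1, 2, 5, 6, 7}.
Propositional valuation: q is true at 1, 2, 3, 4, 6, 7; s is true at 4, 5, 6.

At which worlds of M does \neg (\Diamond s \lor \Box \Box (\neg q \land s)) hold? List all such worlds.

none

Let φ = \neg (\Diamond s \lor \Box \Box (\neg q \land s)). Evaluate φ at each world:
  0 (successors {0, 6, 7}): φ is false.
  1 (successors {2, 4, 5}): φ is false.
  2 (successors {0, 1, 2, 5, 6, 7}): φ is false.
  3 (successors {0, 5, 7}): φ is false.
  4 (successors {3, 5, 6, 7}): φ is false.
  5 (successors {2, 3, 6}): φ is false.
  6 (successors {2, 5}): φ is false.
  7 (successors {1, 2, 5, 6, 7}): φ is false.
For instance, at 4:
  At 4: \Diamond s \lor \Box \Box (\neg q \land s) is true, so \neg (\Diamond s \lor \Box \Box (\neg q \land s)) is false.
    At 4: \Diamond s is true, \Box \Box (\neg q \land s) is false, so \Diamond s \lor \Box \Box (\neg q \land s) is true.
      At 4: \Diamond s requires s at some successor in {3, 5, 6, 7}.
        s holds at 5, so \Diamond s is true at 4.
      At 4: \Box \Box (\neg q \land s) requires \Box (\neg q \land s) at every successor {3, 5, 6, 7}.
        \Box (\neg q \land s) fails at 3, so \Box \Box (\neg q \land s) is false at 4.
Satisfying worlds: none.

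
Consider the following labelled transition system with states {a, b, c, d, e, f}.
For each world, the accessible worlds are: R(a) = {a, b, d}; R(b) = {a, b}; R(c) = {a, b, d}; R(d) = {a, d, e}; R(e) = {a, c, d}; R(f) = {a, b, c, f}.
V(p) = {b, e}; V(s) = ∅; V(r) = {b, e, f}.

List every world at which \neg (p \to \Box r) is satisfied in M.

Recall that \Box ψ holds at a world iff ψ holds at every accessible world, and \Diamond ψ holds iff ψ holds at some accessible world.
Let φ = \neg (p \to \Box r). Evaluate φ at each world:
  a (successors {a, b, d}): φ is false.
  b (successors {a, b}): φ is true.
  c (successors {a, b, d}): φ is false.
  d (successors {a, d, e}): φ is false.
  e (successors {a, c, d}): φ is true.
  f (successors {a, b, c, f}): φ is false.
For instance, at d:
  At d: p \to \Box r is true, so \neg (p \to \Box r) is false.
    At d: p is false, \Box r is false, so p \to \Box r is true.
      At d: \Box r requires r at every successor {a, d, e}.
        r fails at a, so \Box r is false at d.
Satisfying worlds: {b, e}

b, e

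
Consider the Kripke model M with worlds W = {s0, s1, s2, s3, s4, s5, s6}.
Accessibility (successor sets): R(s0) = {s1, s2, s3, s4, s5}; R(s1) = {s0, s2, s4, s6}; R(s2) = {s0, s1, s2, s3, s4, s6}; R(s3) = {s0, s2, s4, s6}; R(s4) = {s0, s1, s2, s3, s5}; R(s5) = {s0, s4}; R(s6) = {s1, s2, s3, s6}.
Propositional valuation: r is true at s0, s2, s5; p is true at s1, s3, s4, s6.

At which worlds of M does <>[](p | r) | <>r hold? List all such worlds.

s0, s1, s2, s3, s4, s5, s6

Let φ = <>[](p | r) | <>r. Evaluate φ at each world:
  s0 (successors {s1, s2, s3, s4, s5}): φ is true.
  s1 (successors {s0, s2, s4, s6}): φ is true.
  s2 (successors {s0, s1, s2, s3, s4, s6}): φ is true.
  s3 (successors {s0, s2, s4, s6}): φ is true.
  s4 (successors {s0, s1, s2, s3, s5}): φ is true.
  s5 (successors {s0, s4}): φ is true.
  s6 (successors {s1, s2, s3, s6}): φ is true.
For instance, at s6:
  At s6: <>[](p | r) is true, <>r is true, so <>[](p | r) | <>r is true.
    At s6: <>[](p | r) requires [](p | r) at some successor in {s1, s2, s3, s6}.
      [](p | r) holds at s1, so <>[](p | r) is true at s6.
    At s6: <>r requires r at some successor in {s1, s2, s3, s6}.
      r holds at s2, so <>r is true at s6.
Satisfying worlds: {s0, s1, s2, s3, s4, s5, s6}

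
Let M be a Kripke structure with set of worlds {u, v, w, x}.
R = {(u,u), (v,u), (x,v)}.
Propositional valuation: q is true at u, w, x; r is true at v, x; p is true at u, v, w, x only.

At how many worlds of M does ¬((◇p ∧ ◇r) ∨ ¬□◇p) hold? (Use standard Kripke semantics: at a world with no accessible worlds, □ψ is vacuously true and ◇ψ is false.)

Recall that □ψ holds at a world iff ψ holds at every accessible world, and ◇ψ holds iff ψ holds at some accessible world.
Let φ = ¬((◇p ∧ ◇r) ∨ ¬□◇p). Evaluate φ at each world:
  u (successors {u}): φ is true.
  v (successors {u}): φ is true.
  w (successors ∅): φ is true.
  x (successors {v}): φ is false.
For instance, at v:
  At v: (◇p ∧ ◇r) ∨ ¬□◇p is false, so ¬((◇p ∧ ◇r) ∨ ¬□◇p) is true.
    At v: ◇p ∧ ◇r is false, ¬□◇p is false, so (◇p ∧ ◇r) ∨ ¬□◇p is false.
      At v: ◇p is true, ◇r is false, so ◇p ∧ ◇r is false.
      At v: □◇p is true, so ¬□◇p is false.
Satisfying worlds: {u, v, w}

3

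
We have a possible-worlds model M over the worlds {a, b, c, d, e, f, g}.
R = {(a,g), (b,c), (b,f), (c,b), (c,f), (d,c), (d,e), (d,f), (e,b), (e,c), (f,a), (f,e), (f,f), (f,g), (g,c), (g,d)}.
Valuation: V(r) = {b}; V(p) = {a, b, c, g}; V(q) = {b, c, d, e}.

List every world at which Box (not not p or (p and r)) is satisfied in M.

Recall that Box ψ holds at a world iff ψ holds at every accessible world, and Dia ψ holds iff ψ holds at some accessible world.
Let φ = Box (not not p or (p and r)). Evaluate φ at each world:
  a (successors {g}): φ is true.
  b (successors {c, f}): φ is false.
  c (successors {b, f}): φ is false.
  d (successors {c, e, f}): φ is false.
  e (successors {b, c}): φ is true.
  f (successors {a, e, f, g}): φ is false.
  g (successors {c, d}): φ is false.
For instance, at g:
  At g: Box (not not p or (p and r)) requires not not p or (p and r) at every successor {c, d}.
    not not p or (p and r) fails at d, so Box (not not p or (p and r)) is false at g.
Satisfying worlds: {a, e}

a, e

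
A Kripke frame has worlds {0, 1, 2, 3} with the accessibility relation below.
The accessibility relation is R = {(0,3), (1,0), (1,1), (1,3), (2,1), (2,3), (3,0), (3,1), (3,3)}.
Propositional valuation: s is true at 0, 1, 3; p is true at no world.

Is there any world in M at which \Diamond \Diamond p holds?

Recall that \Diamond ψ holds at a world iff ψ holds at some accessible world.
Let φ = \Diamond \Diamond p. Evaluate φ at each world:
  0 (successors {3}): φ is false.
  1 (successors {0, 1, 3}): φ is false.
  2 (successors {1, 3}): φ is false.
  3 (successors {0, 1, 3}): φ is false.
For instance, at 0:
  At 0: \Diamond \Diamond p requires \Diamond p at some successor in {3}.
    At 3: \Diamond p is false.
  So \Diamond \Diamond p is false at 0.

No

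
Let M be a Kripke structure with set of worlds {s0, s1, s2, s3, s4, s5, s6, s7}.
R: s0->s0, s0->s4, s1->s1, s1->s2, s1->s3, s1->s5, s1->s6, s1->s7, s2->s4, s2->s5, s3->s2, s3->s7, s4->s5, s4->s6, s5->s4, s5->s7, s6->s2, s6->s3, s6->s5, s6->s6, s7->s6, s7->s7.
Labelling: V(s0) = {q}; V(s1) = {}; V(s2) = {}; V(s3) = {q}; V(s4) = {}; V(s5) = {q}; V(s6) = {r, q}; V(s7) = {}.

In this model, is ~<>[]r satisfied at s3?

Yes

At s3: <>[]r is false, so ~<>[]r is true.
  At s3: <>[]r requires []r at some successor in {s2, s7}.
    At s2: []r is false.
    At s7: []r is false.
  So <>[]r is false at s3.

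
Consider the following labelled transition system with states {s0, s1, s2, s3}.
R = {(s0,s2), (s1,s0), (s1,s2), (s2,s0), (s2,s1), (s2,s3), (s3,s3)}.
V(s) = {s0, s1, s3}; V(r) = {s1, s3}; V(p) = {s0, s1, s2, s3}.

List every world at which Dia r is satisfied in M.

Let φ = Dia r. Evaluate φ at each world:
  s0 (successors {s2}): φ is false.
  s1 (successors {s0, s2}): φ is false.
  s2 (successors {s0, s1, s3}): φ is true.
  s3 (successors {s3}): φ is true.
For instance, at s3:
  At s3: Dia r requires r at some successor in {s3}.
    r holds at s3, so Dia r is true at s3.
Satisfying worlds: {s2, s3}

s2, s3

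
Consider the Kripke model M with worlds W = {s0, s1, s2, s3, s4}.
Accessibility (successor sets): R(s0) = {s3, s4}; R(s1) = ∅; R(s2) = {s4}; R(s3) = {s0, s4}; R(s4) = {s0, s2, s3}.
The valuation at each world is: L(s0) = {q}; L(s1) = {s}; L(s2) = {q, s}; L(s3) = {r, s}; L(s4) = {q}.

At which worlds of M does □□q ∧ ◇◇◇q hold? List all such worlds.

none

Let φ = □□q ∧ ◇◇◇q. Evaluate φ at each world:
  s0 (successors {s3, s4}): φ is false.
  s1 (successors ∅): φ is false.
  s2 (successors {s4}): φ is false.
  s3 (successors {s0, s4}): φ is false.
  s4 (successors {s0, s2, s3}): φ is false.
For instance, at s0:
  At s0: □□q is false, ◇◇◇q is true, so □□q ∧ ◇◇◇q is false.
    At s0: □□q requires □q at every successor {s3, s4}.
      □q fails at s4, so □□q is false at s0.
    At s0: ◇◇◇q requires ◇◇q at some successor in {s3, s4}.
      ◇◇q holds at s3, so ◇◇◇q is true at s0.
Satisfying worlds: none.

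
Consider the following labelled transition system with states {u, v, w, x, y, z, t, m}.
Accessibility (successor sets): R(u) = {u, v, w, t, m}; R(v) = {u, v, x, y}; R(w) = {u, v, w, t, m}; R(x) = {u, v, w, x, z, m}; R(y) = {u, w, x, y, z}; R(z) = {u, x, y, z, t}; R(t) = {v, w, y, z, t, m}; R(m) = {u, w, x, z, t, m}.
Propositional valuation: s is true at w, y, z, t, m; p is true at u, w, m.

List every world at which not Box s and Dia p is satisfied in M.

u, v, w, x, y, z, t, m

Recall that Box ψ holds at a world iff ψ holds at every accessible world, and Dia ψ holds iff ψ holds at some accessible world.
Let φ = not Box s and Dia p. Evaluate φ at each world:
  u (successors {u, v, w, t, m}): φ is true.
  v (successors {u, v, x, y}): φ is true.
  w (successors {u, v, w, t, m}): φ is true.
  x (successors {u, v, w, x, z, m}): φ is true.
  y (successors {u, w, x, y, z}): φ is true.
  z (successors {u, x, y, z, t}): φ is true.
  t (successors {v, w, y, z, t, m}): φ is true.
  m (successors {u, w, x, z, t, m}): φ is true.
For instance, at u:
  At u: not Box s is true, Dia p is true, so not Box s and Dia p is true.
    At u: Box s is false, so not Box s is true.
      At u: Box s requires s at every successor {u, v, w, t, m}.
        s fails at u, so Box s is false at u.
    At u: Dia p requires p at some successor in {u, v, w, t, m}.
      p holds at u, so Dia p is true at u.
Satisfying worlds: {u, v, w, x, y, z, t, m}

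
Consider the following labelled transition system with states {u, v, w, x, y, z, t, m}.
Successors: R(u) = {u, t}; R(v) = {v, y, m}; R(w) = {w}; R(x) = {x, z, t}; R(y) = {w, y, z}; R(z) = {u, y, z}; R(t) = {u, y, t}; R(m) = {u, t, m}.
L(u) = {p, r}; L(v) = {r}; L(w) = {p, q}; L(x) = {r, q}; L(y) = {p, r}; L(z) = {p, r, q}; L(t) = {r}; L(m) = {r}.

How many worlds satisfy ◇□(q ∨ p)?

Let φ = ◇□(q ∨ p). Evaluate φ at each world:
  u (successors {u, t}): φ is false.
  v (successors {v, y, m}): φ is true.
  w (successors {w}): φ is true.
  x (successors {x, z, t}): φ is true.
  y (successors {w, y, z}): φ is true.
  z (successors {u, y, z}): φ is true.
  t (successors {u, y, t}): φ is true.
  m (successors {u, t, m}): φ is false.
For instance, at w:
  At w: ◇□(q ∨ p) requires □(q ∨ p) at some successor in {w}.
    □(q ∨ p) holds at w, so ◇□(q ∨ p) is true at w.
      At w: □(q ∨ p) requires q ∨ p at every successor {w}.
        At w: q ∨ p is true.
      So □(q ∨ p) is true at w.
Satisfying worlds: {v, w, x, y, z, t}

6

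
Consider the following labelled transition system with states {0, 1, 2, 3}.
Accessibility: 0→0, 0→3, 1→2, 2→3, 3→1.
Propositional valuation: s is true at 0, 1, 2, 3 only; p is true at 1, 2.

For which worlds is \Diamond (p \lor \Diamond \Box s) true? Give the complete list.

0, 1, 2, 3

Let φ = \Diamond (p \lor \Diamond \Box s). Evaluate φ at each world:
  0 (successors {0, 3}): φ is true.
  1 (successors {2}): φ is true.
  2 (successors {3}): φ is true.
  3 (successors {1}): φ is true.
For instance, at 2:
  At 2: \Diamond (p \lor \Diamond \Box s) requires p \lor \Diamond \Box s at some successor in {3}.
    p \lor \Diamond \Box s holds at 3, so \Diamond (p \lor \Diamond \Box s) is true at 2.
      At 3: p is false, \Diamond \Box s is true, so p \lor \Diamond \Box s is true.
Satisfying worlds: {0, 1, 2, 3}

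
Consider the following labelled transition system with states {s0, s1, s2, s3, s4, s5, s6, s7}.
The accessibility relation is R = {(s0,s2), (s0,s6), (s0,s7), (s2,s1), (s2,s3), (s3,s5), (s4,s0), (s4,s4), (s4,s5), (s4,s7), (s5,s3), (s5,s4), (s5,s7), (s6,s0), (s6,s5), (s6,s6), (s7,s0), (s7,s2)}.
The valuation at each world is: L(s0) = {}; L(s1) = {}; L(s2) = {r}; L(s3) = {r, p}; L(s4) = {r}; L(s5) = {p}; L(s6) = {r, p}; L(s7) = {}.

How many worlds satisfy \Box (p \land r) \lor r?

5

Let φ = \Box (p \land r) \lor r. Evaluate φ at each world:
  s0 (successors {s2, s6, s7}): φ is false.
  s1 (successors ∅): φ is true.
  s2 (successors {s1, s3}): φ is true.
  s3 (successors {s5}): φ is true.
  s4 (successors {s0, s4, s5, s7}): φ is true.
  s5 (successors {s3, s4, s7}): φ is false.
  s6 (successors {s0, s5, s6}): φ is true.
  s7 (successors {s0, s2}): φ is false.
For instance, at s7:
  At s7: \Box (p \land r) is false, r is false, so \Box (p \land r) \lor r is false.
    At s7: \Box (p \land r) requires p \land r at every successor {s0, s2}.
      p \land r fails at s0, so \Box (p \land r) is false at s7.
Satisfying worlds: {s1, s2, s3, s4, s6}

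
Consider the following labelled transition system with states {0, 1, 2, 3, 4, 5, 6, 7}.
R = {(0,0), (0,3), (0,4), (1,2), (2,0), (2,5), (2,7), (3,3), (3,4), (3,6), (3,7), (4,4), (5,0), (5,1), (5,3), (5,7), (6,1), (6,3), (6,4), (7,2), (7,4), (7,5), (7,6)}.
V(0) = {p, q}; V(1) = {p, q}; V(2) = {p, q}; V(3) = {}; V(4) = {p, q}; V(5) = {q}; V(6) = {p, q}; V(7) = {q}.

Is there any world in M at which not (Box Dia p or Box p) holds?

No

Let φ = not (Box Dia p or Box p). Evaluate φ at each world:
  0 (successors {0, 3, 4}): φ is false.
  1 (successors {2}): φ is false.
  2 (successors {0, 5, 7}): φ is false.
  3 (successors {3, 4, 6, 7}): φ is false.
  4 (successors {4}): φ is false.
  5 (successors {0, 1, 3, 7}): φ is false.
  6 (successors {1, 3, 4}): φ is false.
  7 (successors {2, 4, 5, 6}): φ is false.
For instance, at 0:
  At 0: Box Dia p or Box p is true, so not (Box Dia p or Box p) is false.
    At 0: Box Dia p is true, Box p is false, so Box Dia p or Box p is true.
      At 0: Box Dia p requires Dia p at every successor {0, 3, 4}.
        At 0: Dia p is true.
        At 3: Dia p is true.
        At 4: Dia p is true.
      So Box Dia p is true at 0.
      At 0: Box p requires p at every successor {0, 3, 4}.
        p fails at 3, so Box p is false at 0.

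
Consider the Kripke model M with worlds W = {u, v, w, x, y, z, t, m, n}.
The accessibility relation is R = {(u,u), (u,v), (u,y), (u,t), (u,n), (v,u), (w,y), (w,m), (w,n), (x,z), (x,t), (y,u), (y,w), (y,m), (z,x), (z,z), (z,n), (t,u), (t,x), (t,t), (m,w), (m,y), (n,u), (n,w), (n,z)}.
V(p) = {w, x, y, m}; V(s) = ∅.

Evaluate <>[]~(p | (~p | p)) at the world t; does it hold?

At t: <>[]~(p | (~p | p)) requires []~(p | (~p | p)) at some successor in {u, x, t}.
  At u: []~(p | (~p | p)) is false.
  At x: []~(p | (~p | p)) is false.
  At t: []~(p | (~p | p)) is false.
So <>[]~(p | (~p | p)) is false at t.

No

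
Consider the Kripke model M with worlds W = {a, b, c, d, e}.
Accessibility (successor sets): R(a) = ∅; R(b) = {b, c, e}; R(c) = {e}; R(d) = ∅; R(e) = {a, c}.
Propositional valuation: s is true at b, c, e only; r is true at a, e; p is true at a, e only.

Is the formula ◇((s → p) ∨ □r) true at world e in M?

Yes

Recall that □ψ holds at a world iff ψ holds at every accessible world, and ◇ψ holds iff ψ holds at some accessible world.
At e: ◇((s → p) ∨ □r) requires (s → p) ∨ □r at some successor in {a, c}.
  (s → p) ∨ □r holds at a, so ◇((s → p) ∨ □r) is true at e.
    At a: s → p is true, □r is true, so (s → p) ∨ □r is true.
      At a: no accessible worlds, so □r holds vacuously.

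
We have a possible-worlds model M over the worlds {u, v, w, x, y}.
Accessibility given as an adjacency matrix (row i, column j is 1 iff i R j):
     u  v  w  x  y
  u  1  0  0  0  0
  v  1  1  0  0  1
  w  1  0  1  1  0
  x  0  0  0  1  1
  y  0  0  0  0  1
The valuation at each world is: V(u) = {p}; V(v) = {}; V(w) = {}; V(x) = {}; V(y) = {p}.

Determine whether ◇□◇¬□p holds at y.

No

At y: ◇□◇¬□p requires □◇¬□p at some successor in {y}.
  At y: □◇¬□p is false.
So ◇□◇¬□p is false at y.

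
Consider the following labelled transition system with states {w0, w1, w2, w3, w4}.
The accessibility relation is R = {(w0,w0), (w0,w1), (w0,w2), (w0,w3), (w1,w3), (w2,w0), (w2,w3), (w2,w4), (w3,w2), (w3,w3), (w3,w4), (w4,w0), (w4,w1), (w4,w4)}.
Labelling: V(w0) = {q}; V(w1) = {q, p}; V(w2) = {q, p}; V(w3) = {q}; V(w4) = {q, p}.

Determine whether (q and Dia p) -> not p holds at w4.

At w4: q and Dia p is true, not p is false, so (q and Dia p) -> not p is false.
  At w4: q is true, Dia p is true, so q and Dia p is true.
    At w4: Dia p requires p at some successor in {w0, w1, w4}.
      p holds at w1, so Dia p is true at w4.

No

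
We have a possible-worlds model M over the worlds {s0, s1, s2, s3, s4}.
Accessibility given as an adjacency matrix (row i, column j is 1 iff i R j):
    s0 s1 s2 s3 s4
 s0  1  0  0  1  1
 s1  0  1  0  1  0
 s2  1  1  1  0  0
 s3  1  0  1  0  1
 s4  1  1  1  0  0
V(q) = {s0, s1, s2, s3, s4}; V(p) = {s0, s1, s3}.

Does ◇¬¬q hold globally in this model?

Let φ = ◇¬¬q. Evaluate φ at each world:
  s0 (successors {s0, s3, s4}): φ is true.
  s1 (successors {s1, s3}): φ is true.
  s2 (successors {s0, s1, s2}): φ is true.
  s3 (successors {s0, s2, s4}): φ is true.
  s4 (successors {s0, s1, s2}): φ is true.
For instance, at s4:
  At s4: ◇¬¬q requires ¬¬q at some successor in {s0, s1, s2}.
    ¬¬q holds at s0, so ◇¬¬q is true at s4.

Yes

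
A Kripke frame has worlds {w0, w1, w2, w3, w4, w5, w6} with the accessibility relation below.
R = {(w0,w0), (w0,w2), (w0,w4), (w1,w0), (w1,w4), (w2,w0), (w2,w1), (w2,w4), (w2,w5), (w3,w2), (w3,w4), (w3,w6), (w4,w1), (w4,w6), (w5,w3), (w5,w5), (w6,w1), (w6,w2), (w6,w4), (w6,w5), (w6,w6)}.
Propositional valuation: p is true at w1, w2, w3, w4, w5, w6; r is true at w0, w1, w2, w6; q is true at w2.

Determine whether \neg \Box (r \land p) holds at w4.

Recall that \Box ψ holds at a world iff ψ holds at every accessible world, and \Diamond ψ holds iff ψ holds at some accessible world.
At w4: \Box (r \land p) is true, so \neg \Box (r \land p) is false.
  At w4: \Box (r \land p) requires r \land p at every successor {w1, w6}.
    At w1: r \land p is true.
    At w6: r \land p is true.
  So \Box (r \land p) is true at w4.

No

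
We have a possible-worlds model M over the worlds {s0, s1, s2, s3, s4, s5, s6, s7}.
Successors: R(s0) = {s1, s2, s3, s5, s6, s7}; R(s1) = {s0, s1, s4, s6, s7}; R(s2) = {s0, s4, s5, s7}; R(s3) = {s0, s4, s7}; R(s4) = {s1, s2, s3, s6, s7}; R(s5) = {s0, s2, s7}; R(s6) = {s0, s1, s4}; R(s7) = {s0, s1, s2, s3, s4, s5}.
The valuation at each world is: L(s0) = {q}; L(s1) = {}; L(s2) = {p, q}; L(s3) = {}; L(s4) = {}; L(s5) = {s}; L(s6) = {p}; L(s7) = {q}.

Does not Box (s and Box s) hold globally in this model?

Let φ = not Box (s and Box s). Evaluate φ at each world:
  s0 (successors {s1, s2, s3, s5, s6, s7}): φ is true.
  s1 (successors {s0, s1, s4, s6, s7}): φ is true.
  s2 (successors {s0, s4, s5, s7}): φ is true.
  s3 (successors {s0, s4, s7}): φ is true.
  s4 (successors {s1, s2, s3, s6, s7}): φ is true.
  s5 (successors {s0, s2, s7}): φ is true.
  s6 (successors {s0, s1, s4}): φ is true.
  s7 (successors {s0, s1, s2, s3, s4, s5}): φ is true.
For instance, at s0:
  At s0: Box (s and Box s) is false, so not Box (s and Box s) is true.
    At s0: Box (s and Box s) requires s and Box s at every successor {s1, s2, s3, s5, s6, s7}.
      s and Box s fails at s1, so Box (s and Box s) is false at s0.

Yes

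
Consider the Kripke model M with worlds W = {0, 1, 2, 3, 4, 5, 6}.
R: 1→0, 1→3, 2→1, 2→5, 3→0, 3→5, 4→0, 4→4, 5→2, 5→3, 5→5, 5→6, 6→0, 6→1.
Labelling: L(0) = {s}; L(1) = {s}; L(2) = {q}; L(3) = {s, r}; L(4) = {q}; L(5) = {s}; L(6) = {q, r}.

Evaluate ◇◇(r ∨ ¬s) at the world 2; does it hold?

At 2: ◇◇(r ∨ ¬s) requires ◇(r ∨ ¬s) at some successor in {1, 5}.
  ◇(r ∨ ¬s) holds at 1, so ◇◇(r ∨ ¬s) is true at 2.
    At 1: ◇(r ∨ ¬s) requires r ∨ ¬s at some successor in {0, 3}.
      r ∨ ¬s holds at 3, so ◇(r ∨ ¬s) is true at 1.

Yes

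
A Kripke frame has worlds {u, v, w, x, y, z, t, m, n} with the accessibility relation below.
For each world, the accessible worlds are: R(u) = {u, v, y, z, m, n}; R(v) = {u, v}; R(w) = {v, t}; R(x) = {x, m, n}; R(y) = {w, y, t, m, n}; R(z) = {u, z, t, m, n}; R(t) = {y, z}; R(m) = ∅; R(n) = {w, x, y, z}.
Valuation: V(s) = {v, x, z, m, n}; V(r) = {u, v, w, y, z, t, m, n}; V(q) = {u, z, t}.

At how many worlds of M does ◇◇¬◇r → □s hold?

Recall that □ψ holds at a world iff ψ holds at every accessible world, and ◇ψ holds iff ψ holds at some accessible world.
Let φ = ◇◇¬◇r → □s. Evaluate φ at each world:
  u (successors {u, v, y, z, m, n}): φ is false.
  v (successors {u, v}): φ is false.
  w (successors {v, t}): φ is true.
  x (successors {x, m, n}): φ is true.
  y (successors {w, y, t, m, n}): φ is false.
  z (successors {u, z, t, m, n}): φ is false.
  t (successors {y, z}): φ is false.
  m (successors ∅): φ is true.
  n (successors {w, x, y, z}): φ is false.
For instance, at v:
  At v: ◇◇¬◇r is true, □s is false, so ◇◇¬◇r → □s is false.
    At v: ◇◇¬◇r requires ◇¬◇r at some successor in {u, v}.
      ◇¬◇r holds at u, so ◇◇¬◇r is true at v.
    At v: □s requires s at every successor {u, v}.
      s fails at u, so □s is false at v.
Satisfying worlds: {w, x, m}

3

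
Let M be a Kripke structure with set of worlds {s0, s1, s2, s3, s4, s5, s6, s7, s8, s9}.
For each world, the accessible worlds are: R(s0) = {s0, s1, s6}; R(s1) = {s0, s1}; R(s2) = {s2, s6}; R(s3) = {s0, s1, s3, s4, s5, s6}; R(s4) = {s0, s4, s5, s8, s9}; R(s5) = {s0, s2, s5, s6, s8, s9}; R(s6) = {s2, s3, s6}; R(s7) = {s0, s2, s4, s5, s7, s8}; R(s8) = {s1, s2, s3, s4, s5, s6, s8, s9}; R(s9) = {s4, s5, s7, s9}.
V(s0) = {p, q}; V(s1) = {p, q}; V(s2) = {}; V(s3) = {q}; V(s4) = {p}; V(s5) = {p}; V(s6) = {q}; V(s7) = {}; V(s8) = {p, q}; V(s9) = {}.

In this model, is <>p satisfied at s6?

Recall that <>ψ holds at a world iff ψ holds at some accessible world.
At s6: <>p requires p at some successor in {s2, s3, s6}.
  At s2: p is false.
  At s3: p is false.
  At s6: p is false.
So <>p is false at s6.

No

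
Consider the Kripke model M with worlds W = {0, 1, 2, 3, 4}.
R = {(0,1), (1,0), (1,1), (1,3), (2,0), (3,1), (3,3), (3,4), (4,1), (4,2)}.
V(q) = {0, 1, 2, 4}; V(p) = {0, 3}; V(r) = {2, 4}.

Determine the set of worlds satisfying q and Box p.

2

Let φ = q and Box p. Evaluate φ at each world:
  0 (successors {1}): φ is false.
  1 (successors {0, 1, 3}): φ is false.
  2 (successors {0}): φ is true.
  3 (successors {1, 3, 4}): φ is false.
  4 (successors {1, 2}): φ is false.
For instance, at 1:
  At 1: q is true, Box p is false, so q and Box p is false.
    At 1: Box p requires p at every successor {0, 1, 3}.
      p fails at 1, so Box p is false at 1.
Satisfying worlds: {2}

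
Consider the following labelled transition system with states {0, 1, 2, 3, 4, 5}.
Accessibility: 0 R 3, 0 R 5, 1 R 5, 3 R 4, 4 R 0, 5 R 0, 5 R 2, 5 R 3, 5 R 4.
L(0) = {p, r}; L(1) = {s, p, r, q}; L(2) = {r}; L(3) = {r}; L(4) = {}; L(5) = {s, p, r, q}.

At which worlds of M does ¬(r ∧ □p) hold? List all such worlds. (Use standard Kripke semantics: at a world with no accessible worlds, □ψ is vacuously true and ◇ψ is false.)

0, 3, 4, 5

Recall that □ψ holds at a world iff ψ holds at every accessible world, and ◇ψ holds iff ψ holds at some accessible world.
Let φ = ¬(r ∧ □p). Evaluate φ at each world:
  0 (successors {3, 5}): φ is true.
  1 (successors {5}): φ is false.
  2 (successors ∅): φ is false.
  3 (successors {4}): φ is true.
  4 (successors {0}): φ is true.
  5 (successors {0, 2, 3, 4}): φ is true.
For instance, at 5:
  At 5: r ∧ □p is false, so ¬(r ∧ □p) is true.
    At 5: r is true, □p is false, so r ∧ □p is false.
      At 5: □p requires p at every successor {0, 2, 3, 4}.
        p fails at 2, so □p is false at 5.
Satisfying worlds: {0, 3, 4, 5}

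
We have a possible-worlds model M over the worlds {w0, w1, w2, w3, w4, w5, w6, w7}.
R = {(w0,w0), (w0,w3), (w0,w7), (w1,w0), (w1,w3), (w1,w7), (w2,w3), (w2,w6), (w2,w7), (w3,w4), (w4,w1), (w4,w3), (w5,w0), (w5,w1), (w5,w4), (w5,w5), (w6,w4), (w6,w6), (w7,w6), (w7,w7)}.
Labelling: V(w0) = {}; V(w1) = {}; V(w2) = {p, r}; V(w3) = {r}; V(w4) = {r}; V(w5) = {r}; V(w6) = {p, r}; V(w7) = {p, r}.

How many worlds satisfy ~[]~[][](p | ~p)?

8

Let φ = ~[]~[][](p | ~p). Evaluate φ at each world:
  w0 (successors {w0, w3, w7}): φ is true.
  w1 (successors {w0, w3, w7}): φ is true.
  w2 (successors {w3, w6, w7}): φ is true.
  w3 (successors {w4}): φ is true.
  w4 (successors {w1, w3}): φ is true.
  w5 (successors {w0, w1, w4, w5}): φ is true.
  w6 (successors {w4, w6}): φ is true.
  w7 (successors {w6, w7}): φ is true.
For instance, at w2:
  At w2: []~[][](p | ~p) is false, so ~[]~[][](p | ~p) is true.
    At w2: []~[][](p | ~p) requires ~[][](p | ~p) at every successor {w3, w6, w7}.
      ~[][](p | ~p) fails at w3, so []~[][](p | ~p) is false at w2.
Satisfying worlds: {w0, w1, w2, w3, w4, w5, w6, w7}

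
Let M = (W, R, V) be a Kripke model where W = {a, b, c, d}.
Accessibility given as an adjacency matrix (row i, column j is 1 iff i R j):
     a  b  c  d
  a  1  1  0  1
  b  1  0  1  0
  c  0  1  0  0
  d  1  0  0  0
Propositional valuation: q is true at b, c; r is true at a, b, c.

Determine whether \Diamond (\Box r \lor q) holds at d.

Recall that \Box ψ holds at a world iff ψ holds at every accessible world, and \Diamond ψ holds iff ψ holds at some accessible world.
At d: \Diamond (\Box r \lor q) requires \Box r \lor q at some successor in {a}.
  At a: \Box r \lor q is false.
So \Diamond (\Box r \lor q) is false at d.

No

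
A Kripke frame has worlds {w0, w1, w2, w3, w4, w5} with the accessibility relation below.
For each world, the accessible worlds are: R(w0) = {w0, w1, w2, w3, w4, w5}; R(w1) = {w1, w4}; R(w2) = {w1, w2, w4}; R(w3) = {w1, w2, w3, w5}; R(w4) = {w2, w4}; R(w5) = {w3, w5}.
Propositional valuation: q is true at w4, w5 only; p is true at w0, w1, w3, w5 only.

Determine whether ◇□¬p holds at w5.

No

At w5: ◇□¬p requires □¬p at some successor in {w3, w5}.
  At w3: □¬p is false.
  At w5: □¬p is false.
So ◇□¬p is false at w5.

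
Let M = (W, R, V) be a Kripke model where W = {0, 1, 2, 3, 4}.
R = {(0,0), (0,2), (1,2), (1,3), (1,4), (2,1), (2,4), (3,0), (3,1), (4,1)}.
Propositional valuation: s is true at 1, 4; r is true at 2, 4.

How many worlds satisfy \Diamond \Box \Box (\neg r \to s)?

Let φ = \Diamond \Box \Box (\neg r \to s). Evaluate φ at each world:
  0 (successors {0, 2}): φ is false.
  1 (successors {2, 3, 4}): φ is false.
  2 (successors {1, 4}): φ is false.
  3 (successors {0, 1}): φ is false.
  4 (successors {1}): φ is false.
For instance, at 4:
  At 4: \Diamond \Box \Box (\neg r \to s) requires \Box \Box (\neg r \to s) at some successor in {1}.
    At 1: \Box \Box (\neg r \to s) is false.
  So \Diamond \Box \Box (\neg r \to s) is false at 4.
Satisfying worlds: none.

0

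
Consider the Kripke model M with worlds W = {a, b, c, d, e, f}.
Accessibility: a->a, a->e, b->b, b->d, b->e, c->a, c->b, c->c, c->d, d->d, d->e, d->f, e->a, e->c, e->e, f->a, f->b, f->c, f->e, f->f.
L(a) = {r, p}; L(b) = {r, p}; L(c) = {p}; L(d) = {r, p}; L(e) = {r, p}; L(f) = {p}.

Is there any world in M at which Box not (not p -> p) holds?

No

Let φ = Box not (not p -> p). Evaluate φ at each world:
  a (successors {a, e}): φ is false.
  b (successors {b, d, e}): φ is false.
  c (successors {a, b, c, d}): φ is false.
  d (successors {d, e, f}): φ is false.
  e (successors {a, c, e}): φ is false.
  f (successors {a, b, c, e, f}): φ is false.
For instance, at f:
  At f: Box not (not p -> p) requires not (not p -> p) at every successor {a, b, c, e, f}.
    not (not p -> p) fails at a, so Box not (not p -> p) is false at f.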